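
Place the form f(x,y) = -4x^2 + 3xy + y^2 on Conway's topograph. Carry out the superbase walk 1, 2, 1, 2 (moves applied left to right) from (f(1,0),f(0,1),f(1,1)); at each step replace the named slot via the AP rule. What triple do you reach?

start (-4,1,0) = (f(1,0),f(0,1),f(1,1))
replace slot 1: 2·(1+0) − (-4) = 6 → (6,1,0)
replace slot 2: 2·(6+0) − 1 = 11 → (6,11,0)
replace slot 1: 2·(11+0) − 6 = 16 → (16,11,0)
replace slot 2: 2·(16+0) − 11 = 21 → (16,21,0)

16,21,0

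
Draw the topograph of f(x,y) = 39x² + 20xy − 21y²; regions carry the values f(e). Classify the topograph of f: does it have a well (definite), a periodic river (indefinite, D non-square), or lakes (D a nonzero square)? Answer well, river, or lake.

D = b²−4ac = 20² − 4·39·(-21) = 3676
D > 0 non-square ⇒ indefinite ⇒ periodic river

river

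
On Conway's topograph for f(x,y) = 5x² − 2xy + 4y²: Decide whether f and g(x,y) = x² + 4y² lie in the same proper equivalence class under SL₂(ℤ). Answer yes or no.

D₁ = -76, D₂ = -16
discriminants differ ⇒ not SL₂(ℤ)-equivalent

no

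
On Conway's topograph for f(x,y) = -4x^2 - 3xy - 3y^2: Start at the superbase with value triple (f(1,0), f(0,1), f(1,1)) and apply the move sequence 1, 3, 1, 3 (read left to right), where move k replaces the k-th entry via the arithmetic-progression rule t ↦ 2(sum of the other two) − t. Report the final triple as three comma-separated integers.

start (-4,-3,-10) = (f(1,0),f(0,1),f(1,1))
replace slot 1: 2·((-3)+(-10)) − (-4) = -22 → (-22,-3,-10)
replace slot 3: 2·((-22)+(-3)) − (-10) = -40 → (-22,-3,-40)
replace slot 1: 2·((-3)+(-40)) − (-22) = -64 → (-64,-3,-40)
replace slot 3: 2·((-64)+(-3)) − (-40) = -94 → (-64,-3,-94)

-64,-3,-94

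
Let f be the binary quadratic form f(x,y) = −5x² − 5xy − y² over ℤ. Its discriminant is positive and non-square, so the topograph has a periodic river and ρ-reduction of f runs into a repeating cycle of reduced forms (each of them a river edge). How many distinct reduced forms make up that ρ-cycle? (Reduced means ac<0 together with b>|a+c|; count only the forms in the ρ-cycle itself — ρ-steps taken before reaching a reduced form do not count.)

D = 5, ⌊√D⌋ = 2
descent: ρ → (-1,1,1)  [lands on river]
river: ρ → (1,1,-1)
ρ-cycle length = 2 (tail of 1 descent step not counted)

2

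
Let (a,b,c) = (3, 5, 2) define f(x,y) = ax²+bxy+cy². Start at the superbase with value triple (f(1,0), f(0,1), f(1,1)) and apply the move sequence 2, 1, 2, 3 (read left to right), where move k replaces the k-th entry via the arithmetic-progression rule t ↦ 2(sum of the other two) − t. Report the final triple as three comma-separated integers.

start (3,2,10) = (f(1,0),f(0,1),f(1,1))
replace slot 2: 2·(3+10) − 2 = 24 → (3,24,10)
replace slot 1: 2·(24+10) − 3 = 65 → (65,24,10)
replace slot 2: 2·(65+10) − 24 = 126 → (65,126,10)
replace slot 3: 2·(65+126) − 10 = 372 → (65,126,372)

65,126,372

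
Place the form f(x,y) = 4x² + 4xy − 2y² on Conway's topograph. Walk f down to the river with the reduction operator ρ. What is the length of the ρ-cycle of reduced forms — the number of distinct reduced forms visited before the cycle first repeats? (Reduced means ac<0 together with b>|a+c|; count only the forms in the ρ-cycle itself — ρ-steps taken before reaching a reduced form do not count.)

D = 48, ⌊√D⌋ = 6
river: ρ → (-2,4,4)
river: ρ → (4,4,-2)
ρ-cycle length = 2 (tail of 0 descent steps not counted)

2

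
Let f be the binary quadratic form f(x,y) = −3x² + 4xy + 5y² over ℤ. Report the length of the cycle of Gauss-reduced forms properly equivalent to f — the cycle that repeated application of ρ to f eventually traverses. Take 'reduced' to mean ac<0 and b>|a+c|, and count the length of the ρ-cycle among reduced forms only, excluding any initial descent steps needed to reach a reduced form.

D = 76, ⌊√D⌋ = 8
river: ρ → (5,6,-2)
river: ρ → (-2,6,5)
river: ρ → (5,4,-3)
river: ρ → (-3,8,1)
river: ρ → (1,8,-3)
river: ρ → (-3,4,5)
ρ-cycle length = 6 (tail of 0 descent steps not counted)

6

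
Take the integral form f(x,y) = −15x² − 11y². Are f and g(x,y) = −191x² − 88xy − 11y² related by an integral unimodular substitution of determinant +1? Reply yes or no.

D₁ = -660, D₂ = -660
f is negative-definite; reduce −f:
−f: flip: (15,0,11)→(11,0,15)
−f: reduced (well bottom): (11,0,15) with a≤c, −a<b≤a
flip sign back: reduced form of f is (-11,0,-15)
g is negative-definite; reduce −g:
−g: flip: (191,88,11)→(11,-88,191)
−g: translate: b→0 (≡-88 mod 22), so (11,-88,191)→(11,0,15)
−g: reduced (well bottom): (11,0,15) with a≤c, −a<b≤a
flip sign back: reduced form of g is (-11,0,-15)
reduced forms (-11, 0, -15) vs (-11, 0, -15) ⇒ equivalent

yes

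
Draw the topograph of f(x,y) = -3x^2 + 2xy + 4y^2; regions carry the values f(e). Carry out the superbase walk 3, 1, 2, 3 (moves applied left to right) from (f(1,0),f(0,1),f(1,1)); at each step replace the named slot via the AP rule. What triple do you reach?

start (-3,4,3) = (f(1,0),f(0,1),f(1,1))
replace slot 3: 2·((-3)+4) − 3 = -1 → (-3,4,-1)
replace slot 1: 2·(4+(-1)) − (-3) = 9 → (9,4,-1)
replace slot 2: 2·(9+(-1)) − 4 = 12 → (9,12,-1)
replace slot 3: 2·(9+12) − (-1) = 43 → (9,12,43)

9,12,43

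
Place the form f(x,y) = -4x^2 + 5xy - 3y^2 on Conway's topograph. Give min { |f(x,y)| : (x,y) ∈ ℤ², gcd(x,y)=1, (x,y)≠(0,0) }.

translate: b→3 (≡-5 mod 8), so (4,-5,3)→(4,3,2)
flip: (4,3,2)→(2,-3,4)
translate: b→1 (≡-3 mod 4), so (2,-3,4)→(2,1,3)
reduced (well bottom): (2,1,3) with a≤c, −a<b≤a
well minimum |f| = |-2| = 2 (negative-definite)

2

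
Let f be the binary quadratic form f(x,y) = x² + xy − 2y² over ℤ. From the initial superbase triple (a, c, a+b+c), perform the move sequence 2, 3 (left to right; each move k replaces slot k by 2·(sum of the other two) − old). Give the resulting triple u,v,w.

start (1,-2,0) = (f(1,0),f(0,1),f(1,1))
replace slot 2: 2·(1+0) − (-2) = 4 → (1,4,0)
replace slot 3: 2·(1+4) − 0 = 10 → (1,4,10)

1,4,10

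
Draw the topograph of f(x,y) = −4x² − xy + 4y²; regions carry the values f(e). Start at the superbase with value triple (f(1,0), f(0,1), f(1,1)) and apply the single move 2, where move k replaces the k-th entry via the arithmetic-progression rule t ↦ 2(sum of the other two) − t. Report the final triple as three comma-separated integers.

start (-4,4,-1) = (f(1,0),f(0,1),f(1,1))
replace slot 2: 2·((-4)+(-1)) − 4 = -14 → (-4,-14,-1)

-4,-14,-1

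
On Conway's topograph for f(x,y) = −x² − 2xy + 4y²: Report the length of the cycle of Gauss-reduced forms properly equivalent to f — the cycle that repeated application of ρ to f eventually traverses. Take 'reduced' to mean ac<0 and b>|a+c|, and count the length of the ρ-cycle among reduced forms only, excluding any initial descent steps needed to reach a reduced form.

D = 20, ⌊√D⌋ = 4
descent: ρ → (4,2,-1)
descent: ρ → (-1,4,1)  [lands on river]
river: ρ → (1,4,-1)
ρ-cycle length = 2 (tail of 2 descent steps not counted)

2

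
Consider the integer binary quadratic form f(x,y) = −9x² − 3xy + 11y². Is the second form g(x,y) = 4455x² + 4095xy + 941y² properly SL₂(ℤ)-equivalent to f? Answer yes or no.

D₁ = 405, D₂ = 405
river cycle of f (length 6): (11, 3, -9), (-9, 15, 5), (5, 15, -9), (-9, 3, 11), (11, 19, -1), (-1, 19, 11)
river cycle of g (length 6): (-1, 19, 11), (11, 3, -9), (-9, 15, 5), (5, 15, -9), (-9, 3, 11), (11, 19, -1)
cycles coincide ⇒ equivalent

yes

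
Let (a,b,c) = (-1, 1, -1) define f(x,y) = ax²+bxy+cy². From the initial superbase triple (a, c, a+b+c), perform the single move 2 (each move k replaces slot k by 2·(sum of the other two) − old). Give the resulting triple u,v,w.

start (-1,-1,-1) = (f(1,0),f(0,1),f(1,1))
replace slot 2: 2·((-1)+(-1)) − (-1) = -3 → (-1,-3,-1)

-1,-3,-1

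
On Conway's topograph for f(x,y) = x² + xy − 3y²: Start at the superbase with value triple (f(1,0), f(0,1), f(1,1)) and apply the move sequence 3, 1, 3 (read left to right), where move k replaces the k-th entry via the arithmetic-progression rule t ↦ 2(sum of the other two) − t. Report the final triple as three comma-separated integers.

start (1,-3,-1) = (f(1,0),f(0,1),f(1,1))
replace slot 3: 2·(1+(-3)) − (-1) = -3 → (1,-3,-3)
replace slot 1: 2·((-3)+(-3)) − 1 = -13 → (-13,-3,-3)
replace slot 3: 2·((-13)+(-3)) − (-3) = -29 → (-13,-3,-29)

-13,-3,-29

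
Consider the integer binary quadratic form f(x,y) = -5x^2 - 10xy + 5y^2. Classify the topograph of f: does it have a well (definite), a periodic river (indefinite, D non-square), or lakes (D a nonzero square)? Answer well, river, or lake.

D = b²−4ac = (-10)² − 4·(-5)·5 = 200
D > 0 non-square ⇒ indefinite ⇒ periodic river

river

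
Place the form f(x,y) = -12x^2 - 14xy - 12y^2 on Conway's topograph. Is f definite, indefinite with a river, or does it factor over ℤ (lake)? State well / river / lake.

D = b²−4ac = (-14)² − 4·(-12)·(-12) = -380
D < 0 ⇒ definite ⇒ every region one sign ⇒ single well

well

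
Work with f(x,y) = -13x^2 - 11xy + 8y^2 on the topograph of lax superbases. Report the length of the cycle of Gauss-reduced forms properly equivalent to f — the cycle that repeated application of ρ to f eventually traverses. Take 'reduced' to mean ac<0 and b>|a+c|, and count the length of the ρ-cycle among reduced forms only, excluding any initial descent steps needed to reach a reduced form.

D = 537, ⌊√D⌋ = 23
descent: ρ → (8,11,-13)  [lands on river]
river: ρ → (-13,15,6)
river: ρ → (6,21,-4)
river: ρ → (-4,19,11)
river: ρ → (11,3,-12)
river: ρ → (-12,21,2)
river: ρ → (2,23,-1)
river: ρ → (-1,23,2)
river: ρ → (2,21,-12)
river: ρ → (-12,3,11)
river: ρ → (11,19,-4)
river: ρ → (-4,21,6)
river: ρ → (6,15,-13)
river: ρ → (-13,11,8)
river: ρ → (8,21,-3)
river: ρ → (-3,21,8)
ρ-cycle length = 16 (tail of 1 descent step not counted)

16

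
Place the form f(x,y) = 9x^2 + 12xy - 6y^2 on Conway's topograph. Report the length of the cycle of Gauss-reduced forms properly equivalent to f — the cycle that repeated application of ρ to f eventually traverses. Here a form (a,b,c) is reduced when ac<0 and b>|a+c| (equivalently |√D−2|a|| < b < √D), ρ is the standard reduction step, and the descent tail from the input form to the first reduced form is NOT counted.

D = 360, ⌊√D⌋ = 18
river: ρ → (-6,12,9)
river: ρ → (9,6,-9)
river: ρ → (-9,12,6)
river: ρ → (6,12,-9)
river: ρ → (-9,6,9)
river: ρ → (9,12,-6)
ρ-cycle length = 6 (tail of 0 descent steps not counted)

6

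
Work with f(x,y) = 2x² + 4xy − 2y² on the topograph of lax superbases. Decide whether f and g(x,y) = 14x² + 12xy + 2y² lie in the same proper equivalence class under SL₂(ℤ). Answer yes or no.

D₁ = 32, D₂ = 32
river cycle of f (length 2): (-2, 4, 2), (2, 4, -2)
river cycle of g (length 2): (2, 4, -2), (-2, 4, 2)
cycles coincide ⇒ equivalent

yes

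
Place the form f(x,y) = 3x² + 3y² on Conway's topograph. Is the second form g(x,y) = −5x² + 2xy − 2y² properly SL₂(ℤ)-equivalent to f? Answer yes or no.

D₁ = -36, D₂ = -36
f: reduced (well bottom): (3,0,3) with a≤c, −a<b≤a
g is negative-definite; reduce −g:
−g: flip: (5,-2,2)→(2,2,5)
−g: reduced (well bottom): (2,2,5) with a≤c, −a<b≤a
flip sign back: reduced form of g is (-2,-2,-5)
reduced forms (3, 0, 3) vs (-2, -2, -5) ⇒ inequivalent

no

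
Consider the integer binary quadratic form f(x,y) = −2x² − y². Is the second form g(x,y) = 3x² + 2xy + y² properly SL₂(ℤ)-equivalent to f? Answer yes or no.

D₁ = -8, D₂ = -8
f is negative-definite; reduce −f:
−f: flip: (2,0,1)→(1,0,2)
−f: reduced (well bottom): (1,0,2) with a≤c, −a<b≤a
flip sign back: reduced form of f is (-1,0,-2)
g: flip: (3,2,1)→(1,-2,3)
g: translate: b→0 (≡-2 mod 2), so (1,-2,3)→(1,0,2)
g: reduced (well bottom): (1,0,2) with a≤c, −a<b≤a
reduced forms (-1, 0, -2) vs (1, 0, 2) ⇒ inequivalent

no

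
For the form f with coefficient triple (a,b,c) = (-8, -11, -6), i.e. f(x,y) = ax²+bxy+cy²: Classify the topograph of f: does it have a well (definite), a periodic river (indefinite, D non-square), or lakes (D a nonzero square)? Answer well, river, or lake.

D = b²−4ac = (-11)² − 4·(-8)·(-6) = -71
D < 0 ⇒ definite ⇒ every region one sign ⇒ single well

well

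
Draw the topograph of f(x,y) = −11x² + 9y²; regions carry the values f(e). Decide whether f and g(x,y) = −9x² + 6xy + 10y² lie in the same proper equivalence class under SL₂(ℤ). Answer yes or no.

D₁ = 396, D₂ = 396
river cycle of f (length 2): (9, 18, -2), (-2, 18, 9)
river cycle of g (length 4): (10, 14, -5), (-5, 16, 7), (7, 12, -9), (-9, 6, 10)
cycles differ ⇒ inequivalent

no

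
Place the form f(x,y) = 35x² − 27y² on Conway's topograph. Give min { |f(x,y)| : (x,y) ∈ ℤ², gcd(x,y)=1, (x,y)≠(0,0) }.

descent: ρ → (-27,54,8)  [lands on river]
river: ρ → (8,58,-13)
river: ρ → (-13,46,32)
river: ρ → (32,18,-27)
river: ρ → (-27,36,23)
river: ρ → (23,56,-7)
river: ρ → (-7,56,23)
river: ρ → (23,36,-27)
river: ρ → (-27,18,32)
river: ρ → (32,46,-13)
river: ρ → (-13,58,8)
river: ρ → (8,54,-27)
closes: descent 1, river 12
min |a| on river = 7

7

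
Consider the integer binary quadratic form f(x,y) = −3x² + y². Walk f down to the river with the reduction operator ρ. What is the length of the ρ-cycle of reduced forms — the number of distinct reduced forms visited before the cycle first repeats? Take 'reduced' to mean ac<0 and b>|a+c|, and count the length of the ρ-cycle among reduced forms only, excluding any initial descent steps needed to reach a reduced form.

D = 12, ⌊√D⌋ = 3
descent: ρ → (1,2,-2)  [lands on river]
river: ρ → (-2,2,1)
ρ-cycle length = 2 (tail of 1 descent step not counted)

2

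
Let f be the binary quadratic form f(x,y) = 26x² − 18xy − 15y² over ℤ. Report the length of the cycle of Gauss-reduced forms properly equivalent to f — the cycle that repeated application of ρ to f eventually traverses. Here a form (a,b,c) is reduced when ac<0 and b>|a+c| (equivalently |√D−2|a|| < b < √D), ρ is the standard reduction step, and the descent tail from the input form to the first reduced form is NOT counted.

D = 1884, ⌊√D⌋ = 43
descent: ρ → (-15,18,26)  [lands on river]
river: ρ → (26,34,-7)
river: ρ → (-7,36,21)
river: ρ → (21,6,-22)
river: ρ → (-22,38,5)
river: ρ → (5,42,-6)
river: ρ → (-6,42,5)
river: ρ → (5,38,-22)
river: ρ → (-22,6,21)
river: ρ → (21,36,-7)
river: ρ → (-7,34,26)
river: ρ → (26,18,-15)
river: ρ → (-15,42,2)
river: ρ → (2,42,-15)
ρ-cycle length = 14 (tail of 1 descent step not counted)

14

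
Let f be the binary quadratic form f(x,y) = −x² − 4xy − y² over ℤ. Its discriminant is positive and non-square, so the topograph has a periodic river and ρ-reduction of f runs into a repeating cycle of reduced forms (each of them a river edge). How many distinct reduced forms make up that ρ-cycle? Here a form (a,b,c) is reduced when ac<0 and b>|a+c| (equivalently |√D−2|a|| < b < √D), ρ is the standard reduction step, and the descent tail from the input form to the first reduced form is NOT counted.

D = 12, ⌊√D⌋ = 3
descent: ρ → (-1,2,2)  [lands on river]
river: ρ → (2,2,-1)
ρ-cycle length = 2 (tail of 1 descent step not counted)

2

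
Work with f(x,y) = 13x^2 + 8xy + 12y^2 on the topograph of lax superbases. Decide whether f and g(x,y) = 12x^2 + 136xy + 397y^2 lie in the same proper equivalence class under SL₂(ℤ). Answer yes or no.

D₁ = -560, D₂ = -560
f: flip: (13,8,12)→(12,-8,13)
f: reduced (well bottom): (12,-8,13) with a≤c, −a<b≤a
g: translate: b→-8 (≡136 mod 24), so (12,136,397)→(12,-8,13)
g: reduced (well bottom): (12,-8,13) with a≤c, −a<b≤a
reduced forms (12, -8, 13) vs (12, -8, 13) ⇒ equivalent

yes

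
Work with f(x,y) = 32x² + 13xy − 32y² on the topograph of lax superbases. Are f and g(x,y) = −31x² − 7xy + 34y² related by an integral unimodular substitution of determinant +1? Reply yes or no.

D₁ = 4265, D₂ = 4265
river cycle of f (length 50): (-32, 51, 13), (13, 53, -28), (-28, 59, 7), (7, 53, -52), (-52, 51, 8), (8, 61, -17), (-17, 41, 38), (38, 35, -20), (-20, 45, 28), (28, 11, -37), … (40 more)
river cycle of g (length 58): (34, 7, -31), (-31, 55, 10), (10, 65, -1), (-1, 65, 10), (10, 55, -31), (-31, 7, 34), (34, 61, -4), (-4, 59, 49), (49, 39, -14), (-14, 45, 40), … (48 more)
cycles differ ⇒ inequivalent

no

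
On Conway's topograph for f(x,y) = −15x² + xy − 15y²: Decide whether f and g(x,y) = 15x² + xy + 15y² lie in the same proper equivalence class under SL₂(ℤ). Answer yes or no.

D₁ = -899, D₂ = -899
f is negative-definite; reduce −f:
−f: flip: (15,-1,15)→(15,1,15)
−f: reduced (well bottom): (15,1,15) with a≤c, −a<b≤a
flip sign back: reduced form of f is (-15,-1,-15)
g: reduced (well bottom): (15,1,15) with a≤c, −a<b≤a
reduced forms (-15, -1, -15) vs (15, 1, 15) ⇒ inequivalent

no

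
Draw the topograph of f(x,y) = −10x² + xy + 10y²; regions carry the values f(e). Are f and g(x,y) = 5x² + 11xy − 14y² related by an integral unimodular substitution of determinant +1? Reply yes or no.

D₁ = 401, D₂ = 401
river cycle of f (length 6): (10, 19, -1), (-1, 19, 10), (10, 1, -10), (-10, 19, 1), (1, 19, -10), (-10, 1, 10)
river cycle of g (length 6): (-14, 17, 2), (2, 19, -5), (-5, 11, 14), (14, 17, -2), (-2, 19, 5), (5, 11, -14)
cycles differ ⇒ inequivalent

no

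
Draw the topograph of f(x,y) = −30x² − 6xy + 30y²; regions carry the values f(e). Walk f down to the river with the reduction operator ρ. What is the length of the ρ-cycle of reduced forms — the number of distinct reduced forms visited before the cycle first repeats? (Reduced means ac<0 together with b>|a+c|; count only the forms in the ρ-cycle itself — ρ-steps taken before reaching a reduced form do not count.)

D = 3636, ⌊√D⌋ = 60
descent: ρ → (30,6,-30)  [lands on river]
river: ρ → (-30,54,6)
river: ρ → (6,54,-30)
river: ρ → (-30,6,30)
river: ρ → (30,54,-6)
river: ρ → (-6,54,30)
ρ-cycle length = 6 (tail of 1 descent step not counted)

6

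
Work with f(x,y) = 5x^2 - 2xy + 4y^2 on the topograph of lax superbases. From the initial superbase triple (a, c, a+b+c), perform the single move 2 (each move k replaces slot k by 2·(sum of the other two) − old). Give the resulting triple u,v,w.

start (5,4,7) = (f(1,0),f(0,1),f(1,1))
replace slot 2: 2·(5+7) − 4 = 20 → (5,20,7)

5,20,7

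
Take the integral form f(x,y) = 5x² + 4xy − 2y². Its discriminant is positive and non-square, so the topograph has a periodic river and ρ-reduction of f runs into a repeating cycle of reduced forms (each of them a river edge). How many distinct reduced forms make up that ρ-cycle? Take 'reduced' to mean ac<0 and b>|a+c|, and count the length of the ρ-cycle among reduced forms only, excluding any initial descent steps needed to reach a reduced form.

D = 56, ⌊√D⌋ = 7
river: ρ → (-2,4,5)
river: ρ → (5,6,-1)
river: ρ → (-1,6,5)
river: ρ → (5,4,-2)
ρ-cycle length = 4 (tail of 0 descent steps not counted)

4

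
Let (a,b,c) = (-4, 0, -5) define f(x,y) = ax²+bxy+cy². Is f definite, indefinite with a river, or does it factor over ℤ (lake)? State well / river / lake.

D = b²−4ac = 0² − 4·(-4)·(-5) = -80
D < 0 ⇒ definite ⇒ every region one sign ⇒ single well

well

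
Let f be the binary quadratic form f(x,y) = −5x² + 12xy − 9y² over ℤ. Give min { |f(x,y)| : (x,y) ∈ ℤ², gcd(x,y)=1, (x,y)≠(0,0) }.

translate: b→-2 (≡-12 mod 10), so (5,-12,9)→(5,-2,2)
flip: (5,-2,2)→(2,2,5)
reduced (well bottom): (2,2,5) with a≤c, −a<b≤a
well minimum |f| = |-2| = 2 (negative-definite)

2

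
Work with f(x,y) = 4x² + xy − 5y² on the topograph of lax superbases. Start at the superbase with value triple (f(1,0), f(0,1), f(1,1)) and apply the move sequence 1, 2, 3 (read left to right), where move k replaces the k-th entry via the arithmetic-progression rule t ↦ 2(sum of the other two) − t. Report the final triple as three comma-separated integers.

start (4,-5,0) = (f(1,0),f(0,1),f(1,1))
replace slot 1: 2·((-5)+0) − 4 = -14 → (-14,-5,0)
replace slot 2: 2·((-14)+0) − (-5) = -23 → (-14,-23,0)
replace slot 3: 2·((-14)+(-23)) − 0 = -74 → (-14,-23,-74)

-14,-23,-74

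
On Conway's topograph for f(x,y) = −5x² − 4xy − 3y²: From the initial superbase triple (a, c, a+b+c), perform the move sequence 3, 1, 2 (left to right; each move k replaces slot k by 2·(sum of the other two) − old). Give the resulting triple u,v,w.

start (-5,-3,-12) = (f(1,0),f(0,1),f(1,1))
replace slot 3: 2·((-5)+(-3)) − (-12) = -4 → (-5,-3,-4)
replace slot 1: 2·((-3)+(-4)) − (-5) = -9 → (-9,-3,-4)
replace slot 2: 2·((-9)+(-4)) − (-3) = -23 → (-9,-23,-4)

-9,-23,-4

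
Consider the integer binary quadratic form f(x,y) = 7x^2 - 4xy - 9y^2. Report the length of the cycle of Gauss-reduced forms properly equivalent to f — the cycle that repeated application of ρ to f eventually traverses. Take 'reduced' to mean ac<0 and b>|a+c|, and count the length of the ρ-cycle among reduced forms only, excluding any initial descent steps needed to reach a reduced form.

D = 268, ⌊√D⌋ = 16
descent: ρ → (-9,4,7)  [lands on river]
river: ρ → (7,10,-6)
river: ρ → (-6,14,3)
river: ρ → (3,16,-1)
river: ρ → (-1,16,3)
river: ρ → (3,14,-6)
river: ρ → (-6,10,7)
river: ρ → (7,4,-9)
river: ρ → (-9,14,2)
river: ρ → (2,14,-9)
ρ-cycle length = 10 (tail of 1 descent step not counted)

10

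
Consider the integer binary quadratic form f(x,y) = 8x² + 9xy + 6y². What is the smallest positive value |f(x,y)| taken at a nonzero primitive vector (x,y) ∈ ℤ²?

translate: b→-7 (≡9 mod 16), so (8,9,6)→(8,-7,5)
flip: (8,-7,5)→(5,7,8)
translate: b→-3 (≡7 mod 10), so (5,7,8)→(5,-3,6)
reduced (well bottom): (5,-3,6) with a≤c, −a<b≤a
well minimum = a = 5

5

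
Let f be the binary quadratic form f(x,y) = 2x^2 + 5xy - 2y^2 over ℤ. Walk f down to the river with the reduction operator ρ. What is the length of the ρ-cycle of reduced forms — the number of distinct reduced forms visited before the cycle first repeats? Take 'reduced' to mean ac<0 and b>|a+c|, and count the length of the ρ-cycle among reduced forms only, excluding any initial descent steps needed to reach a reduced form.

D = 41, ⌊√D⌋ = 6
river: ρ → (-2,3,4)
river: ρ → (4,5,-1)
river: ρ → (-1,5,4)
river: ρ → (4,3,-2)
river: ρ → (-2,5,2)
river: ρ → (2,3,-4)
river: ρ → (-4,5,1)
river: ρ → (1,5,-4)
river: ρ → (-4,3,2)
river: ρ → (2,5,-2)
ρ-cycle length = 10 (tail of 0 descent steps not counted)

10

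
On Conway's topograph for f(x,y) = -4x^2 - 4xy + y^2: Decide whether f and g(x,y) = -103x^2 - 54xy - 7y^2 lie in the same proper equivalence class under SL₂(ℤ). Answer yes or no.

D₁ = 32, D₂ = 32
river cycle of f (length 2): (1, 4, -4), (-4, 4, 1)
river cycle of g (length 2): (1, 4, -4), (-4, 4, 1)
cycles coincide ⇒ equivalent

yes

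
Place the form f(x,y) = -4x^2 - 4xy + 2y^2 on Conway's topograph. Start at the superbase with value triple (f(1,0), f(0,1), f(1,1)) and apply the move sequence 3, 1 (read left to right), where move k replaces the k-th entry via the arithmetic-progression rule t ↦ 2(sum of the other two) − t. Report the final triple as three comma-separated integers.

start (-4,2,-6) = (f(1,0),f(0,1),f(1,1))
replace slot 3: 2·((-4)+2) − (-6) = 2 → (-4,2,2)
replace slot 1: 2·(2+2) − (-4) = 12 → (12,2,2)

12,2,2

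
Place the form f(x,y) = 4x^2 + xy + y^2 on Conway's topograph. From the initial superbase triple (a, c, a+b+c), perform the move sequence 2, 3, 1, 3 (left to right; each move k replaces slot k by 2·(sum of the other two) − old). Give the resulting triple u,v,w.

start (4,1,6) = (f(1,0),f(0,1),f(1,1))
replace slot 2: 2·(4+6) − 1 = 19 → (4,19,6)
replace slot 3: 2·(4+19) − 6 = 40 → (4,19,40)
replace slot 1: 2·(19+40) − 4 = 114 → (114,19,40)
replace slot 3: 2·(114+19) − 40 = 226 → (114,19,226)

114,19,226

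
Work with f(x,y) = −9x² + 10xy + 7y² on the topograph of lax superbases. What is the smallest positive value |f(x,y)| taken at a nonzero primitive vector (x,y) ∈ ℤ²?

river: ρ → (7,18,-1)
river: ρ → (-1,18,7)
river: ρ → (7,10,-9)
river: ρ → (-9,8,8)
river: ρ → (8,8,-9)
river: ρ → (-9,10,7)
closes: descent 0, river 6
min |a| on river = 1

1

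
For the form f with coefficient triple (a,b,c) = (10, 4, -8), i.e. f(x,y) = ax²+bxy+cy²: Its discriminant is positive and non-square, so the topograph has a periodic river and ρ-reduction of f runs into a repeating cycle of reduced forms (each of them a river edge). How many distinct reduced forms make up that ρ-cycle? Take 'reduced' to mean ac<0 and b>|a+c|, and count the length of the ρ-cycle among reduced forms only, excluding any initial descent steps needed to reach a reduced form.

D = 336, ⌊√D⌋ = 18
river: ρ → (-8,12,6)
river: ρ → (6,12,-8)
river: ρ → (-8,4,10)
river: ρ → (10,16,-2)
river: ρ → (-2,16,10)
river: ρ → (10,4,-8)
ρ-cycle length = 6 (tail of 0 descent steps not counted)

6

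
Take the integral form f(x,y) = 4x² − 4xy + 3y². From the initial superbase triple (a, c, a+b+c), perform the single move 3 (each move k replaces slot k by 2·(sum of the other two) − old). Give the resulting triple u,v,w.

start (4,3,3) = (f(1,0),f(0,1),f(1,1))
replace slot 3: 2·(4+3) − 3 = 11 → (4,3,11)

4,3,11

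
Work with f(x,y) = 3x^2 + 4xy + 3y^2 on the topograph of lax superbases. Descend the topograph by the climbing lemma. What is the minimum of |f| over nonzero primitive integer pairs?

translate: b→-2 (≡4 mod 6), so (3,4,3)→(3,-2,2)
flip: (3,-2,2)→(2,2,3)
reduced (well bottom): (2,2,3) with a≤c, −a<b≤a
well minimum = a = 2

2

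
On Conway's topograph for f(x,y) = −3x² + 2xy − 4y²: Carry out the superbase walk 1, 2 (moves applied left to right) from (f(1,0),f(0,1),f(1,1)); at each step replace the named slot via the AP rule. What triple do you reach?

start (-3,-4,-5) = (f(1,0),f(0,1),f(1,1))
replace slot 1: 2·((-4)+(-5)) − (-3) = -15 → (-15,-4,-5)
replace slot 2: 2·((-15)+(-5)) − (-4) = -36 → (-15,-36,-5)

-15,-36,-5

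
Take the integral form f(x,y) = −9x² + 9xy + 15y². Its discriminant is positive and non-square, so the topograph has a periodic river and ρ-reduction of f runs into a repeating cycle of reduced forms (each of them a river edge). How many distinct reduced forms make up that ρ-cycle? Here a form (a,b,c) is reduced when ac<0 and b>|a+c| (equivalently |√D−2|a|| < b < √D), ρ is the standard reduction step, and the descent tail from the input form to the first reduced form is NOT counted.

D = 621, ⌊√D⌋ = 24
river: ρ → (15,21,-3)
river: ρ → (-3,21,15)
river: ρ → (15,9,-9)
river: ρ → (-9,9,15)
ρ-cycle length = 4 (tail of 0 descent steps not counted)

4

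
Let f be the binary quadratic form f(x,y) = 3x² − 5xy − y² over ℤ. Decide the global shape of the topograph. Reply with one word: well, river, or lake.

D = b²−4ac = (-5)² − 4·3·(-1) = 37
D > 0 non-square ⇒ indefinite ⇒ periodic river

river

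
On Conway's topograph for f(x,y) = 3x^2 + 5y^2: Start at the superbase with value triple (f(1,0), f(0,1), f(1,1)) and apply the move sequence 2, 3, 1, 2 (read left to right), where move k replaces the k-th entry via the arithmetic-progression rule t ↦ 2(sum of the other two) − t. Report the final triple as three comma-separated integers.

start (3,5,8) = (f(1,0),f(0,1),f(1,1))
replace slot 2: 2·(3+8) − 5 = 17 → (3,17,8)
replace slot 3: 2·(3+17) − 8 = 32 → (3,17,32)
replace slot 1: 2·(17+32) − 3 = 95 → (95,17,32)
replace slot 2: 2·(95+32) − 17 = 237 → (95,237,32)

95,237,32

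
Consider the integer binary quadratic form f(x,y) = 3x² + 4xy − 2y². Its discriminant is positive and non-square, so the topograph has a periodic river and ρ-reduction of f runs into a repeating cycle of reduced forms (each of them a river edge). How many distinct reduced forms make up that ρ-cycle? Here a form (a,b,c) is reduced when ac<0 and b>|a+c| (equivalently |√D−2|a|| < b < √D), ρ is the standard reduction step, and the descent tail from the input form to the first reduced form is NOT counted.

D = 40, ⌊√D⌋ = 6
river: ρ → (-2,4,3)
river: ρ → (3,2,-3)
river: ρ → (-3,4,2)
river: ρ → (2,4,-3)
river: ρ → (-3,2,3)
river: ρ → (3,4,-2)
ρ-cycle length = 6 (tail of 0 descent steps not counted)

6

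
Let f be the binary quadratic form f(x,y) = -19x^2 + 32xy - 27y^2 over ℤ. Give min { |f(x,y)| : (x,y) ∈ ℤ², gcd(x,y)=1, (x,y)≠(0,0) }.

translate: b→6 (≡-32 mod 38), so (19,-32,27)→(19,6,14)
flip: (19,6,14)→(14,-6,19)
reduced (well bottom): (14,-6,19) with a≤c, −a<b≤a
well minimum |f| = |-14| = 14 (negative-definite)

14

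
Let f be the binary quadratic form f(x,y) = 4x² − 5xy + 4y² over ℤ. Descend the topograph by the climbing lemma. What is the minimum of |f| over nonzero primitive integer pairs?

translate: b→3 (≡-5 mod 8), so (4,-5,4)→(4,3,3)
flip: (4,3,3)→(3,-3,4)
translate: b→3 (≡-3 mod 6), so (3,-3,4)→(3,3,4)
reduced (well bottom): (3,3,4) with a≤c, −a<b≤a
well minimum = a = 3

3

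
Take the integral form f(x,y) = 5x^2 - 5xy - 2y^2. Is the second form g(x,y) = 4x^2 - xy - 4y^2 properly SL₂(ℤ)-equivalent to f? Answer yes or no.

D₁ = 65, D₂ = 65
river cycle of f (length 6): (-2, 5, 5), (5, 5, -2), (-2, 7, 2), (2, 5, -5), (-5, 5, 2), (2, 7, -2)
river cycle of g (length 6): (-4, 1, 4), (4, 7, -1), (-1, 7, 4), (4, 1, -4), (-4, 7, 1), (1, 7, -4)
cycles differ ⇒ inequivalent

no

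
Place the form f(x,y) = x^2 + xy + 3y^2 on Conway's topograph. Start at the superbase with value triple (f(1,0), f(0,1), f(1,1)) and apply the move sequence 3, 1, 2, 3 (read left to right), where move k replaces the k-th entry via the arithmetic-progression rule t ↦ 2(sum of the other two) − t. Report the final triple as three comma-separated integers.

start (1,3,5) = (f(1,0),f(0,1),f(1,1))
replace slot 3: 2·(1+3) − 5 = 3 → (1,3,3)
replace slot 1: 2·(3+3) − 1 = 11 → (11,3,3)
replace slot 2: 2·(11+3) − 3 = 25 → (11,25,3)
replace slot 3: 2·(11+25) − 3 = 69 → (11,25,69)

11,25,69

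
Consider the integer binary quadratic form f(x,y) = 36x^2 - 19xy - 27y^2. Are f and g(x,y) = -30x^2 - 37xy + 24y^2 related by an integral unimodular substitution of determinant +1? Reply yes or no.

D₁ = 4249, D₂ = 4249
river cycle of f (length 104): (-27, 19, 36), (36, 53, -10), (-10, 47, 51), (51, 55, -6), (-6, 65, 1), (1, 65, -6), (-6, 55, 51), (51, 47, -10), (-10, 53, 36), (36, 19, -27), … (94 more)
river cycle of g (length 104): (24, 37, -30), (-30, 23, 31), (31, 39, -22), (-22, 49, 21), (21, 35, -36), (-36, 37, 20), (20, 43, -30), (-30, 17, 33), (33, 49, -14), (-14, 63, 5), … (94 more)
cycles differ ⇒ inequivalent

no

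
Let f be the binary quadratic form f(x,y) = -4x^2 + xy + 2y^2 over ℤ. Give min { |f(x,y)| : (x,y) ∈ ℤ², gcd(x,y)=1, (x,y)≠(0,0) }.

descent: ρ → (2,3,-3)  [lands on river]
river: ρ → (-3,3,2)
river: ρ → (2,5,-1)
river: ρ → (-1,5,2)
closes: descent 1, river 4
min |a| on river = 1

1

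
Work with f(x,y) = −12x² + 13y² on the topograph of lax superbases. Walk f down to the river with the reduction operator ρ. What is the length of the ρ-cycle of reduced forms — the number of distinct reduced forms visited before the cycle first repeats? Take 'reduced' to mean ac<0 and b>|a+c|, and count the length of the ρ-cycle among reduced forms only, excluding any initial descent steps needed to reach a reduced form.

D = 624, ⌊√D⌋ = 24
descent: ρ → (13,0,-12)
descent: ρ → (-12,24,1)  [lands on river]
river: ρ → (1,24,-12)
ρ-cycle length = 2 (tail of 2 descent steps not counted)

2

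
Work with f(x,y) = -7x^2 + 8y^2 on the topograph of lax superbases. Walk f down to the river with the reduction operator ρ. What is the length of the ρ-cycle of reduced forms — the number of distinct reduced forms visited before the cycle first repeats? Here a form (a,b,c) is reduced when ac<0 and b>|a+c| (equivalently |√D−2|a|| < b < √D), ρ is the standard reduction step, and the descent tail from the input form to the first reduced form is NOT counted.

D = 224, ⌊√D⌋ = 14
descent: ρ → (8,0,-7)
descent: ρ → (-7,14,1)  [lands on river]
river: ρ → (1,14,-7)
ρ-cycle length = 2 (tail of 2 descent steps not counted)

2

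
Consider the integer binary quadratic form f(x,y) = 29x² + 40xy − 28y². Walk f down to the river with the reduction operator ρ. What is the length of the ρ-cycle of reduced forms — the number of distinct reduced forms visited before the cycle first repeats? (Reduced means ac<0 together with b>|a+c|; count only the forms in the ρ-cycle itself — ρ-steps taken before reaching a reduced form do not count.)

D = 4848, ⌊√D⌋ = 69
river: ρ → (-28,16,41)
river: ρ → (41,66,-3)
river: ρ → (-3,66,41)
river: ρ → (41,16,-28)
river: ρ → (-28,40,29)
river: ρ → (29,18,-39)
river: ρ → (-39,60,8)
river: ρ → (8,68,-7)
river: ρ → (-7,58,53)
river: ρ → (53,48,-12)
river: ρ → (-12,48,53)
river: ρ → (53,58,-7)
river: ρ → (-7,68,8)
river: ρ → (8,60,-39)
river: ρ → (-39,18,29)
river: ρ → (29,40,-28)
ρ-cycle length = 16 (tail of 0 descent steps not counted)

16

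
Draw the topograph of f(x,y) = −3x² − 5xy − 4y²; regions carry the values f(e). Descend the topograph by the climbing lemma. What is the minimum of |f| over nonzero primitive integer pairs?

translate: b→-1 (≡5 mod 6), so (3,5,4)→(3,-1,2)
flip: (3,-1,2)→(2,1,3)
reduced (well bottom): (2,1,3) with a≤c, −a<b≤a
well minimum |f| = |-2| = 2 (negative-definite)

2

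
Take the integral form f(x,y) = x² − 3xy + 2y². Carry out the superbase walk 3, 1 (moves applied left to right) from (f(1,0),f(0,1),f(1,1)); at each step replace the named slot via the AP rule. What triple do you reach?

start (1,2,0) = (f(1,0),f(0,1),f(1,1))
replace slot 3: 2·(1+2) − 0 = 6 → (1,2,6)
replace slot 1: 2·(2+6) − 1 = 15 → (15,2,6)

15,2,6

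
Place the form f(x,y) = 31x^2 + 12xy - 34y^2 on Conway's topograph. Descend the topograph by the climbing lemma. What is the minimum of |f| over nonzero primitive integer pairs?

river: ρ → (-34,56,9)
river: ρ → (9,52,-46)
river: ρ → (-46,40,15)
river: ρ → (15,50,-31)
river: ρ → (-31,12,34)
river: ρ → (34,56,-9)
river: ρ → (-9,52,46)
river: ρ → (46,40,-15)
river: ρ → (-15,50,31)
river: ρ → (31,12,-34)
closes: descent 0, river 10
min |a| on river = 9

9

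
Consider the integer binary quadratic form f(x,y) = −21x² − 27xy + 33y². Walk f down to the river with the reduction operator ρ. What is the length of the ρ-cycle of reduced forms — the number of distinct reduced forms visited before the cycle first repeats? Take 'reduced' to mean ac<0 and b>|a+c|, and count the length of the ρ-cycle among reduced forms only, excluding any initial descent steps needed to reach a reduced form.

D = 3501, ⌊√D⌋ = 59
descent: ρ → (33,27,-21)  [lands on river]
river: ρ → (-21,57,3)
river: ρ → (3,57,-21)
river: ρ → (-21,27,33)
river: ρ → (33,39,-15)
river: ρ → (-15,51,15)
river: ρ → (15,39,-33)
river: ρ → (-33,27,21)
river: ρ → (21,57,-3)
river: ρ → (-3,57,21)
river: ρ → (21,27,-33)
river: ρ → (-33,39,15)
river: ρ → (15,51,-15)
river: ρ → (-15,39,33)
ρ-cycle length = 14 (tail of 1 descent step not counted)

14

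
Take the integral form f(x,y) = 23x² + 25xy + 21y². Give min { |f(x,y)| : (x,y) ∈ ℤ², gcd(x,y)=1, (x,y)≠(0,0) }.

translate: b→-21 (≡25 mod 46), so (23,25,21)→(23,-21,19)
flip: (23,-21,19)→(19,21,23)
translate: b→-17 (≡21 mod 38), so (19,21,23)→(19,-17,21)
reduced (well bottom): (19,-17,21) with a≤c, −a<b≤a
well minimum = a = 19

19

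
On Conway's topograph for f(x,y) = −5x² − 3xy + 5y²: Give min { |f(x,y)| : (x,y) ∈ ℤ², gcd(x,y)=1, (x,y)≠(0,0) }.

descent: ρ → (5,3,-5)  [lands on river]
river: ρ → (-5,7,3)
river: ρ → (3,5,-7)
river: ρ → (-7,9,1)
river: ρ → (1,9,-7)
river: ρ → (-7,5,3)
river: ρ → (3,7,-5)
river: ρ → (-5,3,5)
river: ρ → (5,7,-3)
river: ρ → (-3,5,7)
river: ρ → (7,9,-1)
river: ρ → (-1,9,7)
river: ρ → (7,5,-3)
river: ρ → (-3,7,5)
closes: descent 1, river 14
min |a| on river = 1

1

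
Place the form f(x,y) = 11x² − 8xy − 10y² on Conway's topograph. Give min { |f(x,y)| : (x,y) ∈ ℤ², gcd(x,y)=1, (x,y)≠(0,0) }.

descent: ρ → (-10,8,11)  [lands on river]
river: ρ → (11,14,-7)
river: ρ → (-7,14,11)
river: ρ → (11,8,-10)
river: ρ → (-10,12,9)
river: ρ → (9,6,-13)
river: ρ → (-13,20,2)
river: ρ → (2,20,-13)
river: ρ → (-13,6,9)
river: ρ → (9,12,-10)
closes: descent 1, river 10
min |a| on river = 2

2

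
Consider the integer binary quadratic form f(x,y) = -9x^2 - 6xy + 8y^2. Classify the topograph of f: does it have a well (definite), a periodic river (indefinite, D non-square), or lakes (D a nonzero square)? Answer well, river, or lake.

D = b²−4ac = (-6)² − 4·(-9)·8 = 324
D = 18² is a perfect square ⇒ form factors over ℤ ⇒ lakes

lake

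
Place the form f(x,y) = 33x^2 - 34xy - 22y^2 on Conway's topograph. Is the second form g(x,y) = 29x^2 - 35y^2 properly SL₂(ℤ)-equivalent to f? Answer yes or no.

D₁ = 4060, D₂ = 4060
river cycle of f (length 14): (-22, 34, 33), (33, 32, -23), (-23, 60, 5), (5, 60, -23), (-23, 32, 33), (33, 34, -22), (-22, 54, 13), (13, 50, -30), (-30, 10, 33), (33, 56, -7), … (4 more)
river cycle of g (length 8): (29, 58, -6), (-6, 62, 9), (9, 46, -54), (-54, 62, 1), (1, 62, -54), (-54, 46, 9), (9, 62, -6), (-6, 58, 29)
cycles differ ⇒ inequivalent

no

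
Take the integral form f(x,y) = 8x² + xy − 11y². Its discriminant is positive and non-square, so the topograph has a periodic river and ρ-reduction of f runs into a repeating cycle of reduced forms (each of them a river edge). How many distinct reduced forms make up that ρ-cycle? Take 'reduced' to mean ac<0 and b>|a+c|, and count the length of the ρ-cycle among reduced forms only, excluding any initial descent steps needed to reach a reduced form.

D = 353, ⌊√D⌋ = 18
descent: ρ → (-11,-1,8)
descent: ρ → (8,17,-2)  [lands on river]
river: ρ → (-2,15,16)
river: ρ → (16,17,-1)
river: ρ → (-1,17,16)
river: ρ → (16,15,-2)
river: ρ → (-2,17,8)
river: ρ → (8,15,-4)
river: ρ → (-4,17,4)
river: ρ → (4,15,-8)
river: ρ → (-8,17,2)
river: ρ → (2,15,-16)
river: ρ → (-16,17,1)
river: ρ → (1,17,-16)
river: ρ → (-16,15,2)
river: ρ → (2,17,-8)
river: ρ → (-8,15,4)
river: ρ → (4,17,-4)
river: ρ → (-4,15,8)
ρ-cycle length = 18 (tail of 2 descent steps not counted)

18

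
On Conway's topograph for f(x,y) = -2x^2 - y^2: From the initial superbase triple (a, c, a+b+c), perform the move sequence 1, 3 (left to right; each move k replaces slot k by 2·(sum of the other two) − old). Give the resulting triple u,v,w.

start (-2,-1,-3) = (f(1,0),f(0,1),f(1,1))
replace slot 1: 2·((-1)+(-3)) − (-2) = -6 → (-6,-1,-3)
replace slot 3: 2·((-6)+(-1)) − (-3) = -11 → (-6,-1,-11)

-6,-1,-11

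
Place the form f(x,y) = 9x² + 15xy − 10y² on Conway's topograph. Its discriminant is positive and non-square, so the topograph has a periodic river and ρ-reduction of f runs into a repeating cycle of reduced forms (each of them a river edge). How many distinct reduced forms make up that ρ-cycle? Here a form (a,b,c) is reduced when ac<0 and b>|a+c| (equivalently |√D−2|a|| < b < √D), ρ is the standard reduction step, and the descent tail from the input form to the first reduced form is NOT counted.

D = 585, ⌊√D⌋ = 24
river: ρ → (-10,5,14)
river: ρ → (14,23,-1)
river: ρ → (-1,23,14)
river: ρ → (14,5,-10)
river: ρ → (-10,15,9)
river: ρ → (9,21,-4)
river: ρ → (-4,19,14)
river: ρ → (14,9,-9)
river: ρ → (-9,9,14)
river: ρ → (14,19,-4)
river: ρ → (-4,21,9)
river: ρ → (9,15,-10)
ρ-cycle length = 12 (tail of 0 descent steps not counted)

12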